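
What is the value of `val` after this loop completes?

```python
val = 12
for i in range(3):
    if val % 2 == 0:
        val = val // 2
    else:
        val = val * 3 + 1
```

Collatz-style transformation from 12
`val` takes the values: 12 → 6 → 3 → 10

Answer: 10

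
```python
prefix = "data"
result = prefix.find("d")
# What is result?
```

Trace:
`prefix = "data"` → prefix = 'data'
`result = prefix.find("d")` → result = 0
So result = 0

Answer: 0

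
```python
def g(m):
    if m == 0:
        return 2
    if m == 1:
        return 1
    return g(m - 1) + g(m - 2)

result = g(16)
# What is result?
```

Build up from base cases: g(0)=2, g(1)=1, g(2)=3, g(3)=4, g(4)=7, g(5)=11, g(6)=18, ..., g(16)=2207

Answer: 2207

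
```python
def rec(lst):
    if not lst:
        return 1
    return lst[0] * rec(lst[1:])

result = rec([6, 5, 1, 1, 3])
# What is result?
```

Product over [6, 5, 1, 1, 3] = 6 * 5 * 1 * 1 * 3 = 90

Answer: 90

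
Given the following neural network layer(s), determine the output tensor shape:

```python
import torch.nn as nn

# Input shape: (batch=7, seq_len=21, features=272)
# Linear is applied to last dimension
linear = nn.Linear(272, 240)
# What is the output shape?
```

Input: (7, 21, 272) -> Output: (7, 21, 240)

Answer: (7, 21, 240)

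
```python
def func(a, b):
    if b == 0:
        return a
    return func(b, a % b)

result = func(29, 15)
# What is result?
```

func(29, 15) -> func(15, 14) -> func(14, 1) -> func(1, 0) -> 1

Answer: 1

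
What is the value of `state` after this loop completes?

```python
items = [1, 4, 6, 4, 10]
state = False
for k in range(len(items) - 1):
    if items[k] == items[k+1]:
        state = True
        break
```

Check consecutive duplicates in [1, 4, 6, 4, 10]
`state` takes the values: False

Answer: False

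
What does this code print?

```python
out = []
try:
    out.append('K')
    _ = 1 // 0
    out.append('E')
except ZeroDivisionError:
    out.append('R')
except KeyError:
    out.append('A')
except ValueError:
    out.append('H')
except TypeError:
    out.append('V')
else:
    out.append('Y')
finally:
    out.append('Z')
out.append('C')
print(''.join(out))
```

Execution trace: 'K' (try body) → 'R' (except ZeroDivisionError) → 'Z' (finally) → 'C' (after the try/except). Output: KRZC

Answer: KRZC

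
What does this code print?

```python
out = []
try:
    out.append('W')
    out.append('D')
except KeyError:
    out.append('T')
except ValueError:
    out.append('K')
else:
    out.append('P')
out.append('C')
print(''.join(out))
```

Execution trace: 'W' (try body) → 'D' (try body, no exception) → 'P' (else) → 'C' (after the try/except). Output: WDPC

Answer: WDPC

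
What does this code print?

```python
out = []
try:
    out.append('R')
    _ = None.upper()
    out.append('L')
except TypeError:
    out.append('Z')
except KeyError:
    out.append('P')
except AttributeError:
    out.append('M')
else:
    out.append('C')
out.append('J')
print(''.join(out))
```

Execution trace: 'R' (try body) → 'M' (except AttributeError) → 'J' (after the try/except). Output: RMJ

Answer: RMJ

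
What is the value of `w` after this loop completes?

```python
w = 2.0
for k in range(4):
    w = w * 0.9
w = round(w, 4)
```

Exponential decay: 2.0 * 0.9^4
`w` takes the values: 2.0 → 1.8 → 1.62 → 1.458 → 1.3122

Answer: 1.3122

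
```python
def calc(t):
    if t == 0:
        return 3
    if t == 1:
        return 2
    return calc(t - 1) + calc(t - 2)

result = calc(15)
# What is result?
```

Build up from base cases: calc(0)=3, calc(1)=2, calc(2)=5, calc(3)=7, calc(4)=12, calc(5)=19, calc(6)=31, ..., calc(15)=2351

Answer: 2351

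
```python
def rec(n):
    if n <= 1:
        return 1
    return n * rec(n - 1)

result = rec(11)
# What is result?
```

rec(11) = 11 * 10 * 9 * 8 * 7 * 6 * 5 * 4 * 3 * 2 * 1 = 39916800

Answer: 39916800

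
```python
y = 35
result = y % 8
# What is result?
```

Trace:
`y = 35` → y = 35
`result = y % 8` → result = 3
So result = 3

Answer: 3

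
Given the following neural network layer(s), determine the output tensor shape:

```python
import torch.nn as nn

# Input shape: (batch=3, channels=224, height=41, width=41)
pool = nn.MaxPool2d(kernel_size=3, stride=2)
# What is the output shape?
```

Input: (3, 224, 41, 41) -> Output: (3, 224, 20, 20)

Answer: (3, 224, 20, 20)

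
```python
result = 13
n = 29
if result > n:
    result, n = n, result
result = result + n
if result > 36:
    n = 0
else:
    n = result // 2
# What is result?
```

Trace:
`result = 13` → result = 13
`n = 29` → n = 29
`if result > n: ...` → result > n is False → no variable changes
`result = result + n` → result = 42
`if result > 36: ...` → result > 36 is True → n = 0
So result = 42

Answer: 42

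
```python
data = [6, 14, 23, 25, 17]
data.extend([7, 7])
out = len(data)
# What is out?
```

Trace:
`data = [6, 14, 23, 25, 17]` → data = [6, 14, 23, 25, 17]
`data.extend([7, 7])` → data = [6, 14, 23, 25, 17, 7, 7]
`out = len(data)` → out = 7
So out = 7

Answer: 7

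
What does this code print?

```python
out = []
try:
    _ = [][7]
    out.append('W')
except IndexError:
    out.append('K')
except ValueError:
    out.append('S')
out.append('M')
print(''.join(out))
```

Execution trace: 'K' (except IndexError) → 'M' (after the try/except). Output: KM

Answer: KM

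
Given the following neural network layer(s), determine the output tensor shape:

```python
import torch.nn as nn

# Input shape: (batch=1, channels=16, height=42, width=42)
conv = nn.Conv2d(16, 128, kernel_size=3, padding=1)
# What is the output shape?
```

Input: (1, 16, 42, 42) -> Output: (1, 128, 42, 42)

Answer: (1, 128, 42, 42)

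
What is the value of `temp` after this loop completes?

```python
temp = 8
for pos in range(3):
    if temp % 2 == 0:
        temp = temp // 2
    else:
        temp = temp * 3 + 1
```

Collatz-style transformation from 8
`temp` takes the values: 8 → 4 → 2 → 1

Answer: 1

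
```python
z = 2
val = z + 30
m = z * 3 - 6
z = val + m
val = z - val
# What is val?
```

Trace:
`z = 2` → z = 2
`val = z + 30` → val = 32
`m = z * 3 - 6` → m = 0
`z = val + m` → z = 32
`val = z - val` → val = 0
So val = 0

Answer: 0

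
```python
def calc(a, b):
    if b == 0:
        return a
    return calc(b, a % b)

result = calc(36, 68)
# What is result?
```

calc(36, 68) -> calc(68, 36) -> calc(36, 32) -> calc(32, 4) -> calc(4, 0) -> 4

Answer: 4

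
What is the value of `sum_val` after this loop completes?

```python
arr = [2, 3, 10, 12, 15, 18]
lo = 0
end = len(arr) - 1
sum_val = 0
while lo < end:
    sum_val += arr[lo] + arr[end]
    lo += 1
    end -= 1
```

Sum of pairs from ends
`sum_val` takes the values: 0 → 20 → 38 → 60

Answer: 60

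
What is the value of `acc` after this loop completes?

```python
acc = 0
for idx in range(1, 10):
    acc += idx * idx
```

Sum of squares 1² to 9² = 285
`acc` takes the values: 0 → 1 → 5 → 14 → 30 → 55 → 91 → 140 → 204 → 285

Answer: 285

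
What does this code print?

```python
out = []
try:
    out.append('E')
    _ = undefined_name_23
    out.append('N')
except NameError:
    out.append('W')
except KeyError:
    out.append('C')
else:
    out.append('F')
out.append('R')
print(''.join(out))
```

Execution trace: 'E' (try body) → 'W' (except NameError) → 'R' (after the try/except). Output: EWR

Answer: EWR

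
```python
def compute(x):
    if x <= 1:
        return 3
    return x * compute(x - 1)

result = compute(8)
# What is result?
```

compute(8) = 8 * 7 * 6 * 5 * 4 * 3 * 2 * 3 = 120960

Answer: 120960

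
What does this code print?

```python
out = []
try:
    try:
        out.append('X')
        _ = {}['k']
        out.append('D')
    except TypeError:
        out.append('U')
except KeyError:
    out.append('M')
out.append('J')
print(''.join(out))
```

Execution trace: 'X' (try body) → 'M' (outer except KeyError) → 'J' (after the try/except). Output: XMJ

Answer: XMJ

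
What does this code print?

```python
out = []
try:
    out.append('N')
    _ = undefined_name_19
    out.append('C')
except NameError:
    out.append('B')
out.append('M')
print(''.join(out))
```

Execution trace: 'N' (try body) → 'B' (except NameError) → 'M' (after the try/except). Output: NBM

Answer: NBM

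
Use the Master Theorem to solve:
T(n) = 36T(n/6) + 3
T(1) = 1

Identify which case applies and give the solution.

a=36, b=6, f(n)=3. log_6(36) = 2. Since c=0 < 2, Case 1 applies: T(n) = Θ(n^log_b(a)) = O(n^2).

Answer: O(n^2) - Case 1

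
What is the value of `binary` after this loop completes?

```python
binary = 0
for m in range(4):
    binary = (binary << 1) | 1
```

Build 4 consecutive 1-bits: 0b1111
`binary` takes the values: 0 → 1 → 3 → 7 → 15

Answer: 15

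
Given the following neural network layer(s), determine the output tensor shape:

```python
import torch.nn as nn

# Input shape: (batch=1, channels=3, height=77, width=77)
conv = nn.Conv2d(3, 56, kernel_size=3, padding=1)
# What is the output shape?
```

Input: (1, 3, 77, 77) -> Output: (1, 56, 77, 77)

Answer: (1, 56, 77, 77)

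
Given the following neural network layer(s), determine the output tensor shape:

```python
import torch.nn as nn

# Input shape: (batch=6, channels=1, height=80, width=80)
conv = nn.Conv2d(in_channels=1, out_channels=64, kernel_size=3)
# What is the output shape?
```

Input: (6, 1, 80, 80) -> Output: (6, 64, 78, 78)

Answer: (6, 64, 78, 78)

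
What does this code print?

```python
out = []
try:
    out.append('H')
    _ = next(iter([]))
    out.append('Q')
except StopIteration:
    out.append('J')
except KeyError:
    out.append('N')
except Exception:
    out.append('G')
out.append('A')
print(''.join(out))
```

Execution trace: 'H' (try body) → 'J' (except StopIteration) → 'A' (after the try/except). Output: HJA

Answer: HJA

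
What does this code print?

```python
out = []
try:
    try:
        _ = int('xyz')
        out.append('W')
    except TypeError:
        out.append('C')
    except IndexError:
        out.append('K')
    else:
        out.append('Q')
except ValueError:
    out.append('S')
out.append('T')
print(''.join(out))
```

Execution trace: 'S' (outer except ValueError) → 'T' (after the try/except). Output: ST

Answer: ST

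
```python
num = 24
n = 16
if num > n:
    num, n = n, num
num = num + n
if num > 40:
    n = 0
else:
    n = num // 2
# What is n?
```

Trace:
`num = 24` → num = 24
`n = 16` → n = 16
`if num > n: ...` → num > n is True → num = 16; n = 24
`num = num + n` → num = 40
`if num > 40: ...` → num > 40 is False, take else branch → n = 20
So n = 20

Answer: 20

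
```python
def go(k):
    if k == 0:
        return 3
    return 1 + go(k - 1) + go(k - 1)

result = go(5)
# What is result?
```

go(k) = 1 + 2·go(k-1), go(0)=3. Closed form: (3+1)·2^5 - 1 = 127.

Answer: 127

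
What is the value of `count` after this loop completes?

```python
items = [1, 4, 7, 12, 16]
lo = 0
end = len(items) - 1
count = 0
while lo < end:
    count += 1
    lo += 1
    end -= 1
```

Iterations until pointers meet (list length 5)
`count` takes the values: 0 → 1 → 2

Answer: 2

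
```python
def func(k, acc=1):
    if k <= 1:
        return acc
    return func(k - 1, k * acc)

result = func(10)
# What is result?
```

Accumulator trace (n, acc): (10, 1) -> (9, 10) -> (8, 90) -> (7, 720) -> (6, 5040) -> (5, 30240) -> (4, 151200) -> (3, 604800) -> (2, 1814400) -> (1, 3628800) -> return 3628800

Answer: 3628800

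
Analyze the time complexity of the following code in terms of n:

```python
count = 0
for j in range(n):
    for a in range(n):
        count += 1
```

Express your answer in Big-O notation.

Each loop level contributes: n × n. Multiplying the contributions gives O(n^2).

Answer: O(n^2)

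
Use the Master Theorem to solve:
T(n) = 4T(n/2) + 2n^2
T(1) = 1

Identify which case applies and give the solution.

a=4, b=2, f(n)=2n^2. log_2(4) = 2. Since c=2 = 2, Case 2 applies: T(n) = Θ(n^log_b(a) · log n) = O(n^2 log n).

Answer: O(n^2 log n) - Case 2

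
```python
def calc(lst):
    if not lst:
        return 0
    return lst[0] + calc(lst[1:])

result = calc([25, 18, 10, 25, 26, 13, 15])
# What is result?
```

25 + 18 + 10 + 25 + 26 + 13 + 15 + 0 = 132

Answer: 132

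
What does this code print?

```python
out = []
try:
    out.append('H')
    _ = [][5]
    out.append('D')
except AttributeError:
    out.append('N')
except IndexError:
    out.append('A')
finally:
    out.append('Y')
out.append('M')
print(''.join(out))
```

Execution trace: 'H' (try body) → 'A' (except IndexError) → 'Y' (finally) → 'M' (after the try/except). Output: HAYM

Answer: HAYM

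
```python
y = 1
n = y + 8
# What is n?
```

Trace:
`y = 1` → y = 1
`n = y + 8` → n = 9
So n = 9

Answer: 9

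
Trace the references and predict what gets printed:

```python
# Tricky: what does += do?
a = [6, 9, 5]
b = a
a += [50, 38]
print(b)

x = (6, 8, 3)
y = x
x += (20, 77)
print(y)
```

Key concept: += behavior differs for mutable vs immutable.
Step by step:
`a = [6, 9, 5]` → a = [6, 9, 5]
`b = a` → b = [6, 9, 5] (same object as a)
`a += [50, 38]` → a = [6, 9, 5, 50, 38] (same object as b); b = [6, 9, 5, 50, 38] (same object as a)
`print(b)` → prints [6, 9, 5, 50, 38]
`x = (6, 8, 3)` → x = (6, 8, 3)
`y = x` → y = (6, 8, 3)
`x += (20, 77)` → x = (6, 8, 3, 20, 77)
`print(y)` → prints (6, 8, 3)

Answer:
[6, 9, 5, 50, 38]
(6, 8, 3)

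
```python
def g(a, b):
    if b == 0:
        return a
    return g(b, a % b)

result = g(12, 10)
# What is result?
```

g(12, 10) -> g(10, 2) -> g(2, 0) -> 2

Answer: 2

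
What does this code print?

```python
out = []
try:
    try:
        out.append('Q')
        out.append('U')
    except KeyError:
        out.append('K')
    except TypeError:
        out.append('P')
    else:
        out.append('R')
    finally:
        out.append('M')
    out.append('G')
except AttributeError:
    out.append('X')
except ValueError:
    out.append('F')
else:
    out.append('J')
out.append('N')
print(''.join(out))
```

Execution trace: 'Q' (inner try body) → 'U' (inner try body, no exception) → 'R' (inner else) → 'M' (inner finally) → 'G' (try body, no exception) → 'J' (else) → 'N' (after the try/except). Output: QURMGJN

Answer: QURMGJN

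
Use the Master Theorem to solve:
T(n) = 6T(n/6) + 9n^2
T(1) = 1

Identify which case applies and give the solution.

a=6, b=6, f(n)=9n^2. log_6(6) = 1. Since c=2 > 1 and the regularity condition holds (6(n/6)^2 = (6/6^2)n^2 with 6/6^2 < 1), Case 3 applies: T(n) = Θ(f(n)) = O(n^2).

Answer: O(n^2) - Case 3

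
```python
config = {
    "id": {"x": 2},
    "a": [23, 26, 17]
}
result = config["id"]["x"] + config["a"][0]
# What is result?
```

Trace:
`config = { ...` → config = {'id': {'x': 2}, 'a': [23, 26, 17]}
`result = config["id"]["x"] + config["a"][0]` → result = 25
So result = 25

Answer: 25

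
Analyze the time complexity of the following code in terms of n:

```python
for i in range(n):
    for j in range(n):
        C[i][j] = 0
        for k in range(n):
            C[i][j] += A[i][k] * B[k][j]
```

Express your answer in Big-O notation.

This is Naive matrix multiplication. Time complexity: O(n³).

Answer: O(n³)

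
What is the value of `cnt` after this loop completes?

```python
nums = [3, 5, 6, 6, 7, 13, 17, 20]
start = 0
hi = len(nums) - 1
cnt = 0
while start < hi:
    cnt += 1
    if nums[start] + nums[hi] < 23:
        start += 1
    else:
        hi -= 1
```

Steps to find pair summing to 23
`cnt` takes the values: 0 → 1 → 2 → 3 → 4 → 5 → 6 → 7

Answer: 7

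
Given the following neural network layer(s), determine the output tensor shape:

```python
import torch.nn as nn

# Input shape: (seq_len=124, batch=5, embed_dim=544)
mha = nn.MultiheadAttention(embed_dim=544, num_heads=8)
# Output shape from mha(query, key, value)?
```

Input: (124, 5, 544) -> Output: (124, 5, 544)

Answer: (124, 5, 544)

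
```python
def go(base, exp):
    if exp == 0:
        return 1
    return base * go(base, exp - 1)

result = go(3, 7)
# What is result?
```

go(3, 7) = 3 * 3 * 3 * 3 * 3 * 3 * 3 = 2187

Answer: 2187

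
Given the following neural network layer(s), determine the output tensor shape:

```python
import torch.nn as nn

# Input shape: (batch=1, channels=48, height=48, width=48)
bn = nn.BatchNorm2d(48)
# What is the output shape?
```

Input: (1, 48, 48, 48) -> Output: (1, 48, 48, 48)

Answer: (1, 48, 48, 48)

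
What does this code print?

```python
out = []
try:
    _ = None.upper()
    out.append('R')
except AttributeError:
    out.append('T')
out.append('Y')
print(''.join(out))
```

Execution trace: 'T' (except AttributeError) → 'Y' (after the try/except). Output: TY

Answer: TY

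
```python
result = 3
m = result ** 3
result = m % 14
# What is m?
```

Trace:
`result = 3` → result = 3
`m = result ** 3` → m = 27
`result = m % 14` → result = 13
So m = 27

Answer: 27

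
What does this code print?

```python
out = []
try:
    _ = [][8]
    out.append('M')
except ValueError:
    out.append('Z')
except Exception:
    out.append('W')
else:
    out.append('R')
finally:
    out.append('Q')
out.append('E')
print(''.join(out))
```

Execution trace: 'W' (except Exception) → 'Q' (finally) → 'E' (after the try/except). Output: WQE

Answer: WQE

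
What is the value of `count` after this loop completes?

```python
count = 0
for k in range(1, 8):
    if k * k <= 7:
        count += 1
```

Count numbers where k² ≤ 7
`count` takes the values: 0 → 1 → 2

Answer: 2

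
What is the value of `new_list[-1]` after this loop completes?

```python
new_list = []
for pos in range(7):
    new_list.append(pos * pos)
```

Last element of squares 0 to 6
`new_list` takes the values: [] → [0] → [0, 1] → [0, 1, 4] → [0, 1, 4, 9] → [0, 1, 4, 9, 16] → [0, 1, 4, 9, 16, 25] → [0, 1, 4, 9, 16, 25, 36]
So `new_list[-1]` = 36

Answer: 36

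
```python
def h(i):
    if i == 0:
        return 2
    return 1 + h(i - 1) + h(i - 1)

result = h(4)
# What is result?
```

h(i) = 1 + 2·h(i-1), h(0)=2. Closed form: (2+1)·2^4 - 1 = 47.

Answer: 47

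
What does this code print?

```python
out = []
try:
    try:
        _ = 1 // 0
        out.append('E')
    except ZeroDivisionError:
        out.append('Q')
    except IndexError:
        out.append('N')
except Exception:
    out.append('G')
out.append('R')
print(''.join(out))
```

Execution trace: 'Q' (inner except ZeroDivisionError) → 'R' (after the try/except). Output: QR

Answer: QR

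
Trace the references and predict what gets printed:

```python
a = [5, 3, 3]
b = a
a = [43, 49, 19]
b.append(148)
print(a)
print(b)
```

Key concept: rebinding vs mutation: a is rebound to a new list, b still points at the original.
Step by step:
`a = [5, 3, 3]` → a = [5, 3, 3]
`b = a` → b = [5, 3, 3] (same object as a)
`a = [43, 49, 19]` → a = [43, 49, 19]
`b.append(148)` → b = [5, 3, 3, 148]
`print(a)` → prints [43, 49, 19]
`print(b)` → prints [5, 3, 3, 148]

Answer:
[43, 49, 19]
[5, 3, 3, 148]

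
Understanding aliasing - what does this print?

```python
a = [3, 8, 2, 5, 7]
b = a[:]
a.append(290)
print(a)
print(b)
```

Key concept: slice [:] creates copy.
Step by step:
`a = [3, 8, 2, 5, 7]` → a = [3, 8, 2, 5, 7]
`b = a[:]` → b = [3, 8, 2, 5, 7]
`a.append(290)` → a = [3, 8, 2, 5, 7, 290]
`print(a)` → prints [3, 8, 2, 5, 7, 290]
`print(b)` → prints [3, 8, 2, 5, 7]

Answer:
[3, 8, 2, 5, 7, 290]
[3, 8, 2, 5, 7]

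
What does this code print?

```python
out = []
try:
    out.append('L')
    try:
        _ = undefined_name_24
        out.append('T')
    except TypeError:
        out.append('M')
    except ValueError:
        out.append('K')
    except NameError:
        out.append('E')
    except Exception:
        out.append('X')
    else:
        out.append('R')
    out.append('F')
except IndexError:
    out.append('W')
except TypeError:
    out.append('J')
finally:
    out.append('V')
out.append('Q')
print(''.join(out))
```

Execution trace: 'L' (try body) → 'E' (inner except NameError) → 'F' (try body, no exception) → 'V' (finally) → 'Q' (after the try/except). Output: LEFVQ

Answer: LEFVQ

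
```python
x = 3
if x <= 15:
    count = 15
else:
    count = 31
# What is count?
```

Trace:
`x = 3` → x = 3
`if x <= 15: ...` → x <= 15 is True → count = 15
So count = 15

Answer: 15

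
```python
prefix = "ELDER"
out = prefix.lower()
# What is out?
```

Trace:
`prefix = "ELDER"` → prefix = 'ELDER'
`out = prefix.lower()` → out = 'elder'
So out = 'elder'

Answer: 'elder'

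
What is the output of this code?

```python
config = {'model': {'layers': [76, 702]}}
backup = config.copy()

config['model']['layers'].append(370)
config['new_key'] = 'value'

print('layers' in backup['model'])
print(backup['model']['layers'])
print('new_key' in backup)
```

Key concept: shallow copy gotcha with nested dict.
Step by step:
`config = {'model': {'layers': [76, 702]}}` → config = {'model': {'layers': [76, 702]}}
`backup = config.copy()` → backup = {'model': {'layers': [76, 702]}}
`config['model']['layers'].append(370)` → config = {'model': {'layers': [76, 702, 370]}}; backup = {'model': {'layers': [76, 702, 370]}}
`config['new_key'] = 'value'` → config = {'model': {'layers': [76, 702, 370]}, 'new_key': 'value'}
`print('layers' in backup['model'])` → prints True
`print(backup['model']['layers'])` → prints [76, 702, 370]
`print('new_key' in backup)` → prints False

Answer:
True
[76, 702, 370]
False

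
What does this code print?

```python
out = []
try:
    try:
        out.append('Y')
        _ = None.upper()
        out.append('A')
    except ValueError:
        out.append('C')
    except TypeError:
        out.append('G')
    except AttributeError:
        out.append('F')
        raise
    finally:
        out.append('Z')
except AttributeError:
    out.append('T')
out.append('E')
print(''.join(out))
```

Execution trace: 'Y' (inner try body) → 'F' (inner except AttributeError) → 'Z' (inner finally) → 'T' (outer except AttributeError) → 'E' (after the try/except). Output: YFZTE

Answer: YFZTE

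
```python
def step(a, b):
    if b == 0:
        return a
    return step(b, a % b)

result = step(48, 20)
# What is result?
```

step(48, 20) -> step(20, 8) -> step(8, 4) -> step(4, 0) -> 4

Answer: 4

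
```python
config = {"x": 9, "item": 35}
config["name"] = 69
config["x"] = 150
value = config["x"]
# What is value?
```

Trace:
`config = {"x": 9, "item": 35}` → config = {'x': 9, 'item': 35}
`config["name"] = 69` → config = {'x': 9, 'item': 35, 'name': 69}
`config["x"] = 150` → config = {'x': 150, 'item': 35, 'name': 69}
`value = config["x"]` → value = 150
So value = 150

Answer: 150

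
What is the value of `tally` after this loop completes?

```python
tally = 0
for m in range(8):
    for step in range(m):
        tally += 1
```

Triangle number: 0+1+2+...+7
`tally` takes the values: 0 → 1 → 2 → 3 → 4 → 5 → 6 → 7 → 8 → 9 → 10 → 11 → 12 → 13 → 14 → 15 → 16 → 17 → 18 → 19 → 20 → 21 → 22 → 23 → 24 → 25 → 26 → 27 → 28

Answer: 28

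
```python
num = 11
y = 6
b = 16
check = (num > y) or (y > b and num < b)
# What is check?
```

Trace:
`num = 11` → num = 11
`y = 6` → y = 6
`b = 16` → b = 16
`check = (num > y) or (y > b and num < b)` → check = True
So check = True

Answer: True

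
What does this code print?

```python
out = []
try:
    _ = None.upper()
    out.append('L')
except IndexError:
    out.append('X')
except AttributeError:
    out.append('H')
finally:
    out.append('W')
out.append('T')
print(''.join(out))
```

Execution trace: 'H' (except AttributeError) → 'W' (finally) → 'T' (after the try/except). Output: HWT

Answer: HWT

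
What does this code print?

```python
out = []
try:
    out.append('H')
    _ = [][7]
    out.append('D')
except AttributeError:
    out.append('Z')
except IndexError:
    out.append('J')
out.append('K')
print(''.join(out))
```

Execution trace: 'H' (try body) → 'J' (except IndexError) → 'K' (after the try/except). Output: HJK

Answer: HJK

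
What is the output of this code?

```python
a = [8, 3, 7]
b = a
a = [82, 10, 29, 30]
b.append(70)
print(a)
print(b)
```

Key concept: rebinding vs mutation: a is rebound to a new list, b still points at the original.
Step by step:
`a = [8, 3, 7]` → a = [8, 3, 7]
`b = a` → b = [8, 3, 7] (same object as a)
`a = [82, 10, 29, 30]` → a = [82, 10, 29, 30]
`b.append(70)` → b = [8, 3, 7, 70]
`print(a)` → prints [82, 10, 29, 30]
`print(b)` → prints [8, 3, 7, 70]

Answer:
[82, 10, 29, 30]
[8, 3, 7, 70]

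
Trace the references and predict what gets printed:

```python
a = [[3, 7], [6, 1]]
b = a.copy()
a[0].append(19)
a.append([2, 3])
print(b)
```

Key concept: shallow copy with nested lists.
Step by step:
`a = [[3, 7], [6, 1]]` → a = [[3, 7], [6, 1]]
`b = a.copy()` → b = [[3, 7], [6, 1]]
`a[0].append(19)` → a = [[3, 7, 19], [6, 1]]; b = [[3, 7, 19], [6, 1]]
`a.append([2, 3])` → a = [[3, 7, 19], [6, 1], [2, 3]]
`print(b)` → prints [[3, 7, 19], [6, 1]]

Answer: [[3, 7, 19], [6, 1]]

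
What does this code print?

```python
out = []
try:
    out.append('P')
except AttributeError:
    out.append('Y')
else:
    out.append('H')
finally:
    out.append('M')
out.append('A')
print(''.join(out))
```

Execution trace: 'P' (try body, no exception) → 'H' (else) → 'M' (finally) → 'A' (after the try/except). Output: PHMA

Answer: PHMA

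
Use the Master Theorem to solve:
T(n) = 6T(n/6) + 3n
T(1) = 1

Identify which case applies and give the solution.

a=6, b=6, f(n)=3n. log_6(6) = 1. Since c=1 = 1, Case 2 applies: T(n) = Θ(n^log_b(a) · log n) = O(n log n).

Answer: O(n log n) - Case 2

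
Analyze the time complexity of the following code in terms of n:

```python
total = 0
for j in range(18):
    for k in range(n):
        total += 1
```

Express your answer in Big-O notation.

Each loop level contributes: 1 × n. Multiplying the contributions gives O(n).

Answer: O(n)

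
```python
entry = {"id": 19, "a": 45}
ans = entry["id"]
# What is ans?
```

Trace:
`entry = {"id": 19, "a": 45}` → entry = {'id': 19, 'a': 45}
`ans = entry["id"]` → ans = 19
So ans = 19

Answer: 19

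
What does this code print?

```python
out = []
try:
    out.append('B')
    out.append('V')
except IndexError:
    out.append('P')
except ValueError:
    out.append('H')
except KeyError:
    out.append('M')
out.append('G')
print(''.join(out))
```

Execution trace: 'B' (try body) → 'V' (try body, no exception) → 'G' (after the try/except). Output: BVG

Answer: BVG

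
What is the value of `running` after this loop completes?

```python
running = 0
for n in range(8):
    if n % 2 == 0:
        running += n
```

Sum of even numbers 0 to 7
`running` takes the values: 0 → 2 → 6 → 12

Answer: 12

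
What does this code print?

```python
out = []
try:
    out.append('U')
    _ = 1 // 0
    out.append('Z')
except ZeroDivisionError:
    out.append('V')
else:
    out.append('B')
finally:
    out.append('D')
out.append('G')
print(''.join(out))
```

Execution trace: 'U' (try body) → 'V' (except ZeroDivisionError) → 'D' (finally) → 'G' (after the try/except). Output: UVDG

Answer: UVDG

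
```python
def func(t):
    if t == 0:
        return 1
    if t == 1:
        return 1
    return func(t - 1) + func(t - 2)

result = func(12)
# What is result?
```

Build up from base cases: func(0)=1, func(1)=1, func(2)=2, func(3)=3, func(4)=5, func(5)=8, func(6)=13, ..., func(12)=233

Answer: 233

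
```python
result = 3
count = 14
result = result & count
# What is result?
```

Trace:
`result = 3` → result = 3
`count = 14` → count = 14
`result = result & count` → result = 2
So result = 2

Answer: 2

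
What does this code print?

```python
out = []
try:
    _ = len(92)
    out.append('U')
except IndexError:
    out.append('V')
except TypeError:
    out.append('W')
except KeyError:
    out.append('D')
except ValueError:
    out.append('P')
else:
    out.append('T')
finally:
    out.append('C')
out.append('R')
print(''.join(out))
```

Execution trace: 'W' (except TypeError) → 'C' (finally) → 'R' (after the try/except). Output: WCR

Answer: WCR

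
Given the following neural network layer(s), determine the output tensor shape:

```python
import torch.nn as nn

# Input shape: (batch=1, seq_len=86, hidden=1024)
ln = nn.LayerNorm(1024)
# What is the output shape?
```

Input: (1, 86, 1024) -> Output: (1, 86, 1024)

Answer: (1, 86, 1024)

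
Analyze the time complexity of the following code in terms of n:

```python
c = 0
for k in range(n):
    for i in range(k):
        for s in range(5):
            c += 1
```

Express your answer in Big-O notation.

Each loop level contributes: n × n × 1. Multiplying the contributions gives O(n^2).

Answer: O(n^2)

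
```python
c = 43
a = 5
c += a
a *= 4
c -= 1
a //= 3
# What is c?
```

Trace:
`c = 43` → c = 43
`a = 5` → a = 5
`c += a` → c = 48
`a *= 4` → a = 20
`c -= 1` → c = 47
`a //= 3` → a = 6
So c = 47

Answer: 47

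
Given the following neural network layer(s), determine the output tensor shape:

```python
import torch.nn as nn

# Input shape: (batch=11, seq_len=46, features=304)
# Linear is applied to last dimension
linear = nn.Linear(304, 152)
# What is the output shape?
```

Input: (11, 46, 304) -> Output: (11, 46, 152)

Answer: (11, 46, 152)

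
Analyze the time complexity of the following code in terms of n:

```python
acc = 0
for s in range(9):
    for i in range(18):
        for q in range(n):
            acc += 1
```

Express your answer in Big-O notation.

Each loop level contributes: 1 × 1 × n. Multiplying the contributions gives O(n).

Answer: O(n)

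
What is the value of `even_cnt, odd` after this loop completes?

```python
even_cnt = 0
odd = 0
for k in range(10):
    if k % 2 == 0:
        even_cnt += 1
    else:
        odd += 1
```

Count evens and odds in range(10)
`even_cnt, odd` takes the values: (0, 0) → (1, 0) → (1, 1) → (2, 1) → (2, 2) → (3, 2) → (3, 3) → (4, 3) → (4, 4) → (5, 4) → (5, 5)

Answer: 5, 5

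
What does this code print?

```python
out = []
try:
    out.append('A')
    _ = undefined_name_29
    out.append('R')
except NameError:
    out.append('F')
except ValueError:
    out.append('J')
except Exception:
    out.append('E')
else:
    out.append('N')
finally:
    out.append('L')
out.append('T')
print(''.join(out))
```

Execution trace: 'A' (try body) → 'F' (except NameError) → 'L' (finally) → 'T' (after the try/except). Output: AFLT

Answer: AFLT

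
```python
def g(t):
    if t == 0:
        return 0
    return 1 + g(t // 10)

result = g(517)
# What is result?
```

Count of digits of 517: 3

Answer: 3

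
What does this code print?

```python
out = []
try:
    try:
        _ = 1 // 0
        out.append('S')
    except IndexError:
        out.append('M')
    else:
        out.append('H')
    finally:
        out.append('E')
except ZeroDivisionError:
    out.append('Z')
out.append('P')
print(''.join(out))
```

Execution trace: 'E' (finally) → 'Z' (outer except ZeroDivisionError) → 'P' (after the try/except). Output: EZP

Answer: EZP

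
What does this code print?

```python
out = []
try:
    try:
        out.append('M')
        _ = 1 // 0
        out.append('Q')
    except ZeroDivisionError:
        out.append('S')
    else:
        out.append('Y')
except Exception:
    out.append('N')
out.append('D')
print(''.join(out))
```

Execution trace: 'M' (inner try body) → 'S' (inner except ZeroDivisionError) → 'D' (after the try/except). Output: MSD

Answer: MSD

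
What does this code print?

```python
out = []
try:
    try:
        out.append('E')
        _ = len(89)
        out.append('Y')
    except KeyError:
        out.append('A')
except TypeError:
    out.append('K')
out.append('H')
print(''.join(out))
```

Execution trace: 'E' (inner try body) → 'K' (outer except TypeError) → 'H' (after the try/except). Output: EKH

Answer: EKH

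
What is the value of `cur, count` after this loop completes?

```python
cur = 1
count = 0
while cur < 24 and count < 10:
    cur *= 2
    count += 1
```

Double until >= 24 or 10 iterations
`cur, count` takes the values: (1, 0) → (2, 0) → (2, 1) → (4, 1) → (4, 2) → (8, 2) → (8, 3) → (16, 3) → (16, 4) → (32, 4) → (32, 5)

Answer: 32, 5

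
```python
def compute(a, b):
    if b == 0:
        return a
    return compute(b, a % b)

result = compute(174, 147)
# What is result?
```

compute(174, 147) -> compute(147, 27) -> compute(27, 12) -> compute(12, 3) -> compute(3, 0) -> 3

Answer: 3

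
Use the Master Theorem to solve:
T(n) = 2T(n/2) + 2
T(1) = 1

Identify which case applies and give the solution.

a=2, b=2, f(n)=2. log_2(2) = 1. Since c=0 < 1, Case 1 applies: T(n) = Θ(n^log_b(a)) = O(n).

Answer: O(n) - Case 1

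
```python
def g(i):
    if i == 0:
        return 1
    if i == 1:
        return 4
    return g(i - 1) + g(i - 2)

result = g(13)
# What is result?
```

Build up from base cases: g(0)=1, g(1)=4, g(2)=5, g(3)=9, g(4)=14, g(5)=23, g(6)=37, ..., g(13)=1076

Answer: 1076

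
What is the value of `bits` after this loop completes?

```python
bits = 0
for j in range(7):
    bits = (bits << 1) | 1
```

Build 7 consecutive 1-bits: 0b1111111
`bits` takes the values: 0 → 1 → 3 → 7 → 15 → 31 → 63 → 127

Answer: 127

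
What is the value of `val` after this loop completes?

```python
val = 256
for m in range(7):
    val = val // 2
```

Halve 7 times: 256 // 2^7 = 2
`val` takes the values: 256 → 128 → 64 → 32 → 16 → 8 → 4 → 2

Answer: 2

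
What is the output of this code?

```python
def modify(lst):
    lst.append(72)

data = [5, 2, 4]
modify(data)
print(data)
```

Key concept: function modifies passed list.
Step by step:
`data = [5, 2, 4]` → data = [5, 2, 4]
`modify(data)` → data = [5, 2, 4, 72]
`print(data)` → prints [5, 2, 4, 72]

Answer: [5, 2, 4, 72]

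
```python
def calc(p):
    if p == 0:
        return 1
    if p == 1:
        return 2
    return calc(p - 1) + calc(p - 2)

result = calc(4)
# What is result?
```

Build up from base cases: calc(0)=1, calc(1)=2, calc(2)=3, calc(3)=5, calc(4)=8

Answer: 8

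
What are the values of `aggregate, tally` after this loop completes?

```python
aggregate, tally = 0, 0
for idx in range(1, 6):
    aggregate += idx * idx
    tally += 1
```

Sum of squares and count
`aggregate, tally` takes the values: (0, 0) → (1, 0) → (1, 1) → (5, 1) → (5, 2) → (14, 2) → (14, 3) → (30, 3) → (30, 4) → (55, 4) → (55, 5)

Answer: 55, 5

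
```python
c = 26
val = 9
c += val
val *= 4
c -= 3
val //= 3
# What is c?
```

Trace:
`c = 26` → c = 26
`val = 9` → val = 9
`c += val` → c = 35
`val *= 4` → val = 36
`c -= 3` → c = 32
`val //= 3` → val = 12
So c = 32

Answer: 32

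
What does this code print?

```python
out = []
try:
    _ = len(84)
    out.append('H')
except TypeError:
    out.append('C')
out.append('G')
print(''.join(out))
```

Execution trace: 'C' (except TypeError) → 'G' (after the try/except). Output: CG

Answer: CG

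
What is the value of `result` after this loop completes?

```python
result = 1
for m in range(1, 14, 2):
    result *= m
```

Product of 1, 3, 5, ... up to 13
`result` takes the values: 1 → 3 → 15 → 105 → 945 → 10395 → 135135

Answer: 135135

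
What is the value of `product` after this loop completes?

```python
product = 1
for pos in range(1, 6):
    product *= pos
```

5! = 120
`product` takes the values: 1 → 2 → 6 → 24 → 120

Answer: 120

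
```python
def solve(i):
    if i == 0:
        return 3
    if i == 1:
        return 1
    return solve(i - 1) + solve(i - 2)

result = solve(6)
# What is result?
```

Build up from base cases: solve(0)=3, solve(1)=1, solve(2)=4, solve(3)=5, solve(4)=9, solve(5)=14, solve(6)=23

Answer: 23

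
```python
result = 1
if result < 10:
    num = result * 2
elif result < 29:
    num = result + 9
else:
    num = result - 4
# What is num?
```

Trace:
`result = 1` → result = 1
`if result < 10: ...` → result < 10 is True → num = 2
So num = 2

Answer: 2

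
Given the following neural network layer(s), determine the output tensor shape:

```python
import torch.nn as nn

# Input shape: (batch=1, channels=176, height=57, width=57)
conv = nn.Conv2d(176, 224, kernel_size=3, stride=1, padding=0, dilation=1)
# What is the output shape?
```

Input: (1, 176, 57, 57) -> Output: (1, 224, 55, 55)

Answer: (1, 224, 55, 55)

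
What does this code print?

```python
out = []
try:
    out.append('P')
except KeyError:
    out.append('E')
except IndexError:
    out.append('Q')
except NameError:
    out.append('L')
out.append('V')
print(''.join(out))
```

Execution trace: 'P' (try body, no exception) → 'V' (after the try/except). Output: PV

Answer: PV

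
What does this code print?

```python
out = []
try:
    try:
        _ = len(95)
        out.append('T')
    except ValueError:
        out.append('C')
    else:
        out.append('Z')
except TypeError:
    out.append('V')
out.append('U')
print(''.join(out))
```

Execution trace: 'V' (outer except TypeError) → 'U' (after the try/except). Output: VU

Answer: VU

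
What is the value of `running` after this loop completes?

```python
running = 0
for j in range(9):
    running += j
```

Sum of 0 to 8 = 36
`running` takes the values: 0 → 1 → 3 → 6 → 10 → 15 → 21 → 28 → 36

Answer: 36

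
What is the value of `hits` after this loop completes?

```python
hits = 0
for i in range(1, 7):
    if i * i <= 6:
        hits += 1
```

Count numbers where i² ≤ 6
`hits` takes the values: 0 → 1 → 2

Answer: 2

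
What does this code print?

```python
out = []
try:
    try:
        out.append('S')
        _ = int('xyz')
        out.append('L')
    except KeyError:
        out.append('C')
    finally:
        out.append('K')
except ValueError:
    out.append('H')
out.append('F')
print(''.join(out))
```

Execution trace: 'S' (try body) → 'K' (finally) → 'H' (outer except ValueError) → 'F' (after the try/except). Output: SKHF

Answer: SKHF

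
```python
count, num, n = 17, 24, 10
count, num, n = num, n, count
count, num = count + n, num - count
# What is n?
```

Trace:
`count, num, n = 17, 24, 10` → count = 17; num = 24; n = 10
`count, num, n = num, n, count` → count = 24; num = 10; n = 17
`count, num = count + n, num - count` → count = 41; num = -14
So n = 17

Answer: 17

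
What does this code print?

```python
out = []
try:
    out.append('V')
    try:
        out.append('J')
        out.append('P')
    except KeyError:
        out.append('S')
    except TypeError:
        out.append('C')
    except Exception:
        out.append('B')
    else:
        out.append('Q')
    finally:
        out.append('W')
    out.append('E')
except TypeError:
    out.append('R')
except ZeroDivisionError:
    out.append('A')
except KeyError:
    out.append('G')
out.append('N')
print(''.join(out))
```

Execution trace: 'V' (try body) → 'J' (inner try body) → 'P' (inner try body, no exception) → 'Q' (inner else) → 'W' (inner finally) → 'E' (try body, no exception) → 'N' (after the try/except). Output: VJPQWEN

Answer: VJPQWEN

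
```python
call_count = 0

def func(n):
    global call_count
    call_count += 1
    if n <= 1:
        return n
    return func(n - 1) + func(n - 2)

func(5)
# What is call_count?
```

Calls(n) = 1 + Calls(n-1) + Calls(n-2); Calls(0)=Calls(1)=1. For n=5 this gives 15.

Answer: 15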